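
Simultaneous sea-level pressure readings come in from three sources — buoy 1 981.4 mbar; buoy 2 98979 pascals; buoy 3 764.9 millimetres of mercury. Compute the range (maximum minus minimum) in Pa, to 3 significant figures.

3840 Pa

buoy 1: 981.4 mb = 98140.00 Pa.
buoy 3: 764.9 mmHg = 101978.29 Pa.
Spread: 101978.29 − 98140.00 = 3840 Pa.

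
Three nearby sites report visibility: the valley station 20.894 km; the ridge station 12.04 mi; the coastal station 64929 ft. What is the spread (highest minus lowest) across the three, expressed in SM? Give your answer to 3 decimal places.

the valley station: 20.894 km = 12.98293 SM.
the coastal station: 64929 ft = 12.29716 SM.
Spread: 12.98293 − 12.04000 = 0.943 SM.

0.943 SM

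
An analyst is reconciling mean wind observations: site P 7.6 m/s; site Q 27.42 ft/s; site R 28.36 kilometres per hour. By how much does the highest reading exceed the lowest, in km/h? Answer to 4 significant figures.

site P: 7.6 m/s = 27.36000 km/h.
site Q: 27.42 ft/s = 30.08742 km/h.
Spread: 30.08742 − 27.36000 = 2.727 km/h.

2.727 km/h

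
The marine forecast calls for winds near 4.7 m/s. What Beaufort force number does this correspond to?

Beaufort force 3

4.7 m/s lies in the Beaufort 3 band (gentle breeze, 3.4–5.4 m/s).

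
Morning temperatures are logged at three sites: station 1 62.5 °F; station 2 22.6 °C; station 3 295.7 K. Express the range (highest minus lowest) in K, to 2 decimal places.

5.66 K

station 1: 62.5 °F = 16.944 °C.
station 3: 295.7 K = 22.550 °C.
Spread: 22.600 − 16.944 = 5.656 °C.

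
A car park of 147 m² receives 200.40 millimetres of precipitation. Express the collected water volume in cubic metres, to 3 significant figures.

1 mm over 1 m² is 1 L, so volume = 200.4 × 147 = 29458.8 L = 29.5 m³.

29.5 cubic metres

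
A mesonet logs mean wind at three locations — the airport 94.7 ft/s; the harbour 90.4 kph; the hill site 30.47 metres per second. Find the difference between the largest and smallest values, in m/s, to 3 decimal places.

the airport: 94.7 ft/s = 28.86456 m/s.
the harbour: 90.4 km/h = 25.11111 m/s.
Spread: 30.47000 − 25.11111 = 5.359 m/s.

5.359 m/s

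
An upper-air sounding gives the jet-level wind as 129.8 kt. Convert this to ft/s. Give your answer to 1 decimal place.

219.1 ft/s

1 kt = 1.68781 ft/s, so 129.8 × 1.68781 = 219.1 ft/s.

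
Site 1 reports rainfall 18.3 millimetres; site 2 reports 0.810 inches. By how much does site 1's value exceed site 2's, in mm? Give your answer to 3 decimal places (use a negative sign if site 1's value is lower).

site 2: 0.810 in = 20.57400 mm.
Difference: 18.30000 − 20.57400 = -2.274 mm.

-2.274 mm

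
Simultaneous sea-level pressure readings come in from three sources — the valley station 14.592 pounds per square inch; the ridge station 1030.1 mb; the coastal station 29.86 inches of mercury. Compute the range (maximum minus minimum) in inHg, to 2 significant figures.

the valley station: 14.592 psi = 29.7096 inHg.
the ridge station: 1030.1 mb = 30.4188 inHg.
Spread: 30.4188 − 29.7096 = 0.71 inHg.

0.71 inHg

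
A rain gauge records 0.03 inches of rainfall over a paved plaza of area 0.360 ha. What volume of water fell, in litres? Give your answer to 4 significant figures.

2743 litres

Depth: 0.03 in × 25.4 = 0.762 mm.
Area: 0.360 ha = 3600 m².
1 mm over 1 m² is 1 L, so volume = 0.762 × 3600 = 2743.2 L ≈ 2743 L.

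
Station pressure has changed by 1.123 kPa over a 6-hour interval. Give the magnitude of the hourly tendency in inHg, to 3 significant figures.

1.123 kPa / 6 h × 0.2953 inHg/kPa = 0.0553 inHg/h.

0.0553 inHg per hour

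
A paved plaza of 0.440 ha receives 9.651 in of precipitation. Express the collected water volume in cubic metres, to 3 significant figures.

Depth: 9.651 in × 25.4 = 245.1354 mm.
Area: 0.440 ha = 4400 m².
1 mm over 1 m² is 1 L, so volume = 245.1354 × 4400 = 1078595.8 L = 1080 m³.

1080 cubic metres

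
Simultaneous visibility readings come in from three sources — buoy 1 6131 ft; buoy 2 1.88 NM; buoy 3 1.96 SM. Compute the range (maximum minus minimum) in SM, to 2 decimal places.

1.00 SM

buoy 1: 6131 ft = 1.1612 SM.
buoy 2: 1.88 nmi = 2.1635 SM.
Spread: 2.1635 − 1.1612 = 1.00 SM.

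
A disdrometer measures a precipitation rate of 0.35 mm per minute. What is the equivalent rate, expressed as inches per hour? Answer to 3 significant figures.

0.827 in/hour

0.35 mm/minute × 0.0393701 in/mm × 60 minute/hour = 0.827 in/hour.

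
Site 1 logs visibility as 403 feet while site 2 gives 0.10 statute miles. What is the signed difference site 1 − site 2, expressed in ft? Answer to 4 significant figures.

site 2: 0.10 SM = 528.000 ft.
Difference: 403.000 − 528.000 = -125.0 ft.

-125.0 ft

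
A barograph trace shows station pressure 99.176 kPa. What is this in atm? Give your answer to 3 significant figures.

0.979 atm

1 kPa = 0.00986923 atm, so 99.176 × 0.00986923 = 0.979 atm.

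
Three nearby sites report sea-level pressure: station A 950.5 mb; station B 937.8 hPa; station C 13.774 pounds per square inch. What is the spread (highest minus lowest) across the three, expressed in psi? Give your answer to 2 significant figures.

0.18 psi

station A: 950.5 mb = 13.7858 psi.
station B: 937.8 hPa = 13.6016 psi.
Spread: 13.7858 − 13.6016 = 0.18 psi.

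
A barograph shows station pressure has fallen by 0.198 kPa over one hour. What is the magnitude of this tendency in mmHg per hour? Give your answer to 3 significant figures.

0.198 kPa / 1 h × 7.50062 mmHg/kPa = 1.49 mmHg/h.

1.49 mmHg per hour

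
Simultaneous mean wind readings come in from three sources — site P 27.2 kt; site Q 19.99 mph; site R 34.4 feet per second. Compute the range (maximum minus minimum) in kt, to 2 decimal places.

9.83 kt

site Q: 19.99 mph = 17.3708 kt.
site R: 34.4 ft/s = 20.3814 kt.
Spread: 27.2000 − 17.3708 = 9.83 kt.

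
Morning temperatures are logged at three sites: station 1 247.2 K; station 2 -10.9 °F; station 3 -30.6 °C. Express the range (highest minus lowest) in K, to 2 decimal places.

station 1: 247.2 K = -25.950 °C.
station 2: -10.9 °F = -23.833 °C.
Spread: (-23.833) − (-30.600) = 6.767 °C.

6.77 K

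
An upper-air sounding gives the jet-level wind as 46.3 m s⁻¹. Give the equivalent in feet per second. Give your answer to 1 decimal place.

1 m/s = 3.28084 ft/s, so 46.3 × 3.28084 = 151.9 ft/s.

151.9 ft/s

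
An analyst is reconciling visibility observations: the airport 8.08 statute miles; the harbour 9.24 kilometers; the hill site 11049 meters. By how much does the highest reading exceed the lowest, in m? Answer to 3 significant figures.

3760 m

the airport: 8.08 SM = 13003.50 m.
the harbour: 9.24 km = 9240.00 m.
Spread: 13003.50 − 9240.00 = 3760 m.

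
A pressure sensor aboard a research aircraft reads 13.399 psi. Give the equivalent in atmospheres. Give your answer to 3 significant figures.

1 psi = 0.068046 atm, so 13.399 × 0.068046 = 0.912 atm.

0.912 atm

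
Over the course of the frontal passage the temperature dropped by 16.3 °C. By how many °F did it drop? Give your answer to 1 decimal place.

29.3 °F

A change of 1 °C equals a change of 1.8 °F: Δ°F = 16.3 × 1.8 = 29.3 °F.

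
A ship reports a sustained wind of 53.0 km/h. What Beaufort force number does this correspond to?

Beaufort force 7

53.0 km/h = 14.7 m/s, which is Beaufort 7 (near gale, 13.9–17.1 m/s).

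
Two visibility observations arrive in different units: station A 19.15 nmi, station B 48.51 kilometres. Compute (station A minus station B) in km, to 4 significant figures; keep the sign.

-13.04 km

station A: 19.15 nmi = 35.4658 km.
Difference: 35.4658 − 48.5100 = -13.04 km.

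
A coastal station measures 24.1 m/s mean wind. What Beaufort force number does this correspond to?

24.1 m/s lies in the Beaufort 9 band (strong gale, 20.8–24.4 m/s).

Beaufort force 9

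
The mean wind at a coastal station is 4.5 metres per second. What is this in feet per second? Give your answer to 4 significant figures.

1 m/s = 3.28084 ft/s, so 4.5 × 3.28084 = 14.76 ft/s.

14.76 ft/s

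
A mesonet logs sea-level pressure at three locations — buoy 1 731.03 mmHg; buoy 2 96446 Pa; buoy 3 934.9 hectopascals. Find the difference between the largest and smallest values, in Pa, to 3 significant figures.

3970 Pa

buoy 1: 731.03 mmHg = 97462.66 Pa.
buoy 3: 934.9 hPa = 93490.00 Pa.
Spread: 97462.66 − 93490.00 = 3970 Pa.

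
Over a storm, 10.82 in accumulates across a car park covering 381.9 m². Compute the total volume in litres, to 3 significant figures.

Depth: 10.82 in × 25.4 = 274.828 mm.
1 mm over 1 m² is 1 L, so volume = 274.828 × 381.9 = 104956.81 L ≈ 105000 L.

105000 litres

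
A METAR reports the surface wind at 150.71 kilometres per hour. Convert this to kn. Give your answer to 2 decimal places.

1 km/h = 0.539957 kt, so 150.71 × 0.539957 = 81.38 kt.

81.38 kt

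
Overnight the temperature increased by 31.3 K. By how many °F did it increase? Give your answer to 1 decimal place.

A change of 1 °C equals a change of 1.8 °F: Δ°F = 31.3 × 1.8 = 56.3 °F.

56.3 °F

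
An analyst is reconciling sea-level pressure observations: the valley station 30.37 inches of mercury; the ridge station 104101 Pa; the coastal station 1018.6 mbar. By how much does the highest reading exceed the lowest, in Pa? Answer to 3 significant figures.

2240 Pa

the valley station: 30.37 inHg = 102844.63 Pa.
the coastal station: 1018.6 mb = 101860.00 Pa.
Spread: 104101.00 − 101860.00 = 2240 Pa.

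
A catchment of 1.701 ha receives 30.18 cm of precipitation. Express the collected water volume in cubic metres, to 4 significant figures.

Depth: 30.18 cm × 10 = 301.8 mm.
Area: 1.701 ha = 17010 m².
1 mm over 1 m² is 1 L, so volume = 301.8 × 17010 = 5133618 L = 5134 m³.

5134 cubic metres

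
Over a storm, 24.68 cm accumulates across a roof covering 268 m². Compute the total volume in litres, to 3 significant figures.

66100 litres

Depth: 24.68 cm × 10 = 246.8 mm.
1 mm over 1 m² is 1 L, so volume = 246.8 × 268 = 66142.4 L ≈ 66100 L.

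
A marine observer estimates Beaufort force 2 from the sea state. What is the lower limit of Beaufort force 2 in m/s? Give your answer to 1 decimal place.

1.6 m/s

Beaufort 2 (light breeze) spans 1.6–3.3 m/s.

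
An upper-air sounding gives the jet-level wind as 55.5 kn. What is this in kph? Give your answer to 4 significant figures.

102.8 km/h

1 kt = 1.852 km/h, so 55.5 × 1.852 = 102.8 km/h.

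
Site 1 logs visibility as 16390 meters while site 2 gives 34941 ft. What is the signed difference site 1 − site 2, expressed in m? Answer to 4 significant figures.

5740 m

site 2: 34941 ft = 10650.02 m.
Difference: 16390.00 − 10650.02 = 5740 m.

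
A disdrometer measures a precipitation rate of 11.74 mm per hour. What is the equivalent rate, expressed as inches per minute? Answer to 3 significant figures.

11.74 mm/hour × 0.0393701 in/mm × 0.0166667 hour/minute = 0.00770 in/minute.

0.00770 in/minute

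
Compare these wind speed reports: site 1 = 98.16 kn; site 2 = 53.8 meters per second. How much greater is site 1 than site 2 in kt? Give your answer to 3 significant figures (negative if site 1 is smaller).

site 2: 53.8 m/s = 104.5788 kt.
Difference: 98.1600 − 104.5788 = -6.42 kt.

-6.42 kt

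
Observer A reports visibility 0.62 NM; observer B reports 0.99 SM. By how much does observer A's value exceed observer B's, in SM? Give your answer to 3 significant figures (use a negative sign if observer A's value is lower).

observer A: 0.62 nmi = 0.71348 SM.
Difference: 0.71348 − 0.99000 = -0.277 SM.

-0.277 SM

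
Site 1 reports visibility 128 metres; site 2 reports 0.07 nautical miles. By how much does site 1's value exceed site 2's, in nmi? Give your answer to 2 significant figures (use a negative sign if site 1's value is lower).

-0.00089 nmi

site 1: 128 m = 0.0691145 nmi.
Difference: 0.0691145 − 0.0700000 = -0.00089 nmi.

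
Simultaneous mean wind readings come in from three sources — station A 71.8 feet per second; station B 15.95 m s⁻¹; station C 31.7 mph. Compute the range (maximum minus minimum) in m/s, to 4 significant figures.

7.713 m/s

station A: 71.8 ft/s = 21.88464 m/s.
station C: 31.7 mph = 14.17117 m/s.
Spread: 21.88464 − 14.17117 = 7.713 m/s.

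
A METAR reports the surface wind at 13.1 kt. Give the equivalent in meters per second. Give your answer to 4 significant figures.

1 kt = 0.514444 m/s, so 13.1 × 0.514444 = 6.739 m/s.

6.739 m/s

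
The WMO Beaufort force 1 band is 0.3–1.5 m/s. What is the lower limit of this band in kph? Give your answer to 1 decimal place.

1.1 km/h

0.3–1.5 m/s × 3.6 = 1.1–5.4 km/h.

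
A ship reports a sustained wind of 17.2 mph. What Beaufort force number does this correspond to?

17.2 mph = 7.7 m/s, which is Beaufort 4 (moderate breeze, 5.5–7.9 m/s).

Beaufort force 4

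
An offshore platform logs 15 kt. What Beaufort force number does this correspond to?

Beaufort force 4

15 kt lies in the Beaufort 4 band (moderate breeze, 11–16 kt).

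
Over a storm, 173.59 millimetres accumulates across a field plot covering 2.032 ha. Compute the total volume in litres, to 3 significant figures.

3530000 litres

Area: 2.032 ha = 20320 m².
1 mm over 1 m² is 1 L, so volume = 173.59 × 20320 = 3527348.8 L ≈ 3530000 L.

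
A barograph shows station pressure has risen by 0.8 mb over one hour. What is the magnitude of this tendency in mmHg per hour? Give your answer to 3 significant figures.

0.600 mmHg per hour

0.8 mb / 1 h × 0.750062 mmHg/mb = 0.600 mmHg/h.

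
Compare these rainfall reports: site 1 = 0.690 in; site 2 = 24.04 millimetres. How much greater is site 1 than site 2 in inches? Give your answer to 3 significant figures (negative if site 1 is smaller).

site 2: 24.04 mm = 0.94646 in.
Difference: 0.69000 − 0.94646 = -0.256 in.

-0.256 in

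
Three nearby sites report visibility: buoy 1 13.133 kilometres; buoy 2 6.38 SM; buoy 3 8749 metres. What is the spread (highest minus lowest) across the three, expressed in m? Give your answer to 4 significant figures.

buoy 1: 13.133 km = 13133.00 m.
buoy 2: 6.38 SM = 10267.61 m.
Spread: 13133.00 − 8749.00 = 4384 m.

4384 m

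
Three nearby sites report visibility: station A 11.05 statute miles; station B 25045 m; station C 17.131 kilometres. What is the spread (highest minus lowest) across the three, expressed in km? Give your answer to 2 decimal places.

station A: 11.05 SM = 17.7833 km.
station B: 25045 m = 25.0450 km.
Spread: 25.0450 − 17.1310 = 7.91 km.

7.91 km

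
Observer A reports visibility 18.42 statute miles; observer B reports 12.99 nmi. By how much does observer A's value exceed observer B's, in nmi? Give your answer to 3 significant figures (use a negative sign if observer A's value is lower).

observer A: 18.42 SM = 16.0065 nmi.
Difference: 16.0065 − 12.9900 = 3.02 nmi.

3.02 nmi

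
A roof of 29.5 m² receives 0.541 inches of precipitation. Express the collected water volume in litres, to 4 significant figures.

405.4 litres

Depth: 0.541 in × 25.4 = 13.7414 mm.
1 mm over 1 m² is 1 L, so volume = 13.7414 × 29.5 = 405.3713 L ≈ 405.4 L.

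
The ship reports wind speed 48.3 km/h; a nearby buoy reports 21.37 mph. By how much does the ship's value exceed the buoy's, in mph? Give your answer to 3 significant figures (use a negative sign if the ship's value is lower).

the ship: 48.3 km/h = 30.0122 mph.
Difference: 30.0122 − 21.3700 = 8.64 mph.

8.64 mph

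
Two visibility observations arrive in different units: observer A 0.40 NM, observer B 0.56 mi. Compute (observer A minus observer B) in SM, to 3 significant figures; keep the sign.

observer A: 0.40 nmi = 0.460312 SM.
Difference: 0.460312 − 0.560000 = -0.0997 SM.

-0.0997 SM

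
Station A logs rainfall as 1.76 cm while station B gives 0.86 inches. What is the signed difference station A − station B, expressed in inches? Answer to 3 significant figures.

station A: 1.76 cm = 0.69291 in.
Difference: 0.69291 − 0.86000 = -0.167 in.

-0.167 in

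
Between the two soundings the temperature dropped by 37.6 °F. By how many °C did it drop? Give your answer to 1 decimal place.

A change of 1 °C equals a change of 1.8 °F: Δ°C = 37.6 × 0.5556 = 20.9 °C.

20.9 °C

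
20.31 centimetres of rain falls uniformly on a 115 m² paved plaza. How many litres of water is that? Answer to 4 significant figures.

23360 litres

Depth: 20.31 cm × 10 = 203.1 mm.
1 mm over 1 m² is 1 L, so volume = 203.1 × 115 = 23356.5 L ≈ 23360 L.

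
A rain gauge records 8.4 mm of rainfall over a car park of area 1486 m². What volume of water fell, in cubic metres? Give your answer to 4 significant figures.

12.48 cubic metres

1 mm over 1 m² is 1 L, so volume = 8.4 × 1486 = 12482.4 L = 12.48 m³.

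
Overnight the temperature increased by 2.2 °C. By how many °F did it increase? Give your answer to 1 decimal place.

4.0 °F

Converting a difference, only the 9/5 scale factor applies: Δ°F = 2.2 × 1.8 = 4.0 °F.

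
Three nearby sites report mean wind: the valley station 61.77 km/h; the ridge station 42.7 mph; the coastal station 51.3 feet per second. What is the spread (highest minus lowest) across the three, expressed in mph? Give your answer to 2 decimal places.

the valley station: 61.77 km/h = 38.3821 mph.
the coastal station: 51.3 ft/s = 34.9773 mph.
Spread: 42.7000 − 34.9773 = 7.72 mph.

7.72 mph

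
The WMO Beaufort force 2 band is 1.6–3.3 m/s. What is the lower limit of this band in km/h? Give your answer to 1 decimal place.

1.6–3.3 m/s × 3.6 = 5.8–11.9 km/h.

5.8 km/h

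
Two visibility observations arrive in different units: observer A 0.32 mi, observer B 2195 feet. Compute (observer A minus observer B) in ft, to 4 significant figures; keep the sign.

-505.4 ft

observer A: 0.32 SM = 1689.600 ft.
Difference: 1689.600 − 2195.000 = -505.4 ft.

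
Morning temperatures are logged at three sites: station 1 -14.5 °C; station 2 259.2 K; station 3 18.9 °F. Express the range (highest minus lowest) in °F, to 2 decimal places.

station 2: 259.2 K = -13.950 °C.
station 3: 18.9 °F = -7.278 °C.
Spread: (-7.278) − (-14.500) = 7.222 °C = 13.00 °F.

13.00 °F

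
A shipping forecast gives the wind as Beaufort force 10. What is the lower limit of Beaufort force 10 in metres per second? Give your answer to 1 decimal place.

24.5 m/s

Beaufort 10 (storm) spans 24.5–28.4 m/s.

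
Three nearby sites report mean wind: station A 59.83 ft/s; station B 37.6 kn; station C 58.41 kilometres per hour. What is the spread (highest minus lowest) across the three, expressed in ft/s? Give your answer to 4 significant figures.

10.23 ft/s

station B: 37.6 kt = 63.4617 ft/s.
station C: 58.41 km/h = 53.2316 ft/s.
Spread: 63.4617 − 53.2316 = 10.23 ft/s.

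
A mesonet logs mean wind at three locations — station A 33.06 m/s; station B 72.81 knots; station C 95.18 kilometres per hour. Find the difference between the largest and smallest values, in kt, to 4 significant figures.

21.42 kt

station A: 33.06 m/s = 64.2635 kt.
station C: 95.18 km/h = 51.3931 kt.
Spread: 72.8100 − 51.3931 = 21.42 kt.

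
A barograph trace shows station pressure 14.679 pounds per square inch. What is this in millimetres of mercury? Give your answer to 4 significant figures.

1 psi = 51.7149 mmHg, so 14.679 × 51.7149 = 759.1 mmHg.

759.1 mmHg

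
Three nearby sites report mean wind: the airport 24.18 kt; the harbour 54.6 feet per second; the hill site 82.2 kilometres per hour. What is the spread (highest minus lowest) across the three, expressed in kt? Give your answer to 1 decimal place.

the harbour: 54.6 ft/s = 32.350 kt.
the hill site: 82.2 km/h = 44.384 kt.
Spread: 44.384 − 24.180 = 20.2 kt.

20.2 kt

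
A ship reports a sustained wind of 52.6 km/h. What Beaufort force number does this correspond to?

52.6 km/h = 14.6 m/s, which is Beaufort 7 (near gale, 13.9–17.1 m/s).

Beaufort force 7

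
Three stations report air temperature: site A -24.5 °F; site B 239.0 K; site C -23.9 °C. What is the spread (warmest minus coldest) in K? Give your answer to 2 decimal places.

site A: -24.5 °F = -31.389 °C.
site B: 239.0 K = -34.150 °C.
Spread: (-23.900) − (-34.150) = 10.250 °C.

10.25 K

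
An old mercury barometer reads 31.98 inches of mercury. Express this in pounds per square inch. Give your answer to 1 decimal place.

15.7 psi

1 inHg = 0.491154 psi, so 31.98 × 0.491154 = 15.7 psi.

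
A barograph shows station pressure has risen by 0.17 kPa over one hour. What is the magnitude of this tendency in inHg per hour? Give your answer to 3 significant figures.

0.0502 inHg per hour

0.17 kPa / 1 h × 0.2953 inHg/kPa = 0.0502 inHg/h.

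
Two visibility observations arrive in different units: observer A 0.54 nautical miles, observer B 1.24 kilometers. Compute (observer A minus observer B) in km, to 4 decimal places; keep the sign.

-0.2399 km

observer A: 0.54 nmi = 1.000080 km.
Difference: 1.000080 − 1.240000 = -0.2399 km.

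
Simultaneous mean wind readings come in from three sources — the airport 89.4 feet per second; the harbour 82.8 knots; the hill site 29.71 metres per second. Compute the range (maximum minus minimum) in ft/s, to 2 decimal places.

50.35 ft/s

the harbour: 82.8 kt = 139.7507 ft/s.
the hill site: 29.71 m/s = 97.4738 ft/s.
Spread: 139.7507 − 89.4000 = 50.35 ft/s.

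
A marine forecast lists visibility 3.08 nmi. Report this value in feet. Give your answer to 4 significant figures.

1 nmi = 6076.12 ft, so 3.08 × 6076.12 = 18710 ft.

18710 ft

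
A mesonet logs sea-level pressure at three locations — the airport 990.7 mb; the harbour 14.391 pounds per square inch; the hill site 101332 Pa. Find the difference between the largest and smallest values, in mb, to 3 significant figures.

the harbour: 14.391 psi = 992.225 mb.
the hill site: 101332 Pa = 1013.320 mb.
Spread: 1013.320 − 990.700 = 22.6 mb.

22.6 mb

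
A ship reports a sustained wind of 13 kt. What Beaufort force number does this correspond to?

Beaufort force 4

13 kt lies in the Beaufort 4 band (moderate breeze, 11–16 kt).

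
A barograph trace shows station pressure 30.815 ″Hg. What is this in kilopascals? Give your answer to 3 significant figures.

1 inHg = 3.38639 kPa, so 30.815 × 3.38639 = 104 kPa.

104 kPa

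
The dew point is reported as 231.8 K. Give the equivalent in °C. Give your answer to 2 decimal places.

-41.35 °C

°C = 231.8 − 273.15 = -41.35 °C.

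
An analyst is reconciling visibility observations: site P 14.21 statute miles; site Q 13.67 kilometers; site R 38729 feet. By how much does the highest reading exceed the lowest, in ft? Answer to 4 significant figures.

36300 ft

site P: 14.21 SM = 75028.80 ft.
site Q: 13.67 km = 44849.08 ft.
Spread: 75028.80 − 38729.00 = 36300 ft.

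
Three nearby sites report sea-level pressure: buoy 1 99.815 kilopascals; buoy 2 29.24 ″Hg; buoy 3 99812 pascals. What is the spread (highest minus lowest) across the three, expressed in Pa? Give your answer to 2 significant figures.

800 Pa

buoy 1: 99.815 kPa = 99815.00 Pa.
buoy 2: 29.24 inHg = 99018.01 Pa.
Spread: 99815.00 − 99018.01 = 800 Pa.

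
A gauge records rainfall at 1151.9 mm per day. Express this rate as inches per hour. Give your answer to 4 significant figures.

1.890 in/hour

1151.9 mm/day × 0.0393701 in/mm × 0.0416667 day/hour = 1.890 in/hour.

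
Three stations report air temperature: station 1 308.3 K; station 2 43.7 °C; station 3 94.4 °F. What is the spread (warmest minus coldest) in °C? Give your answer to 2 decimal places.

9.03 °C

station 1: 308.3 K = 35.150 °C.
station 3: 94.4 °F = 34.667 °C.
Spread: 43.700 − 34.667 = 9.033 °C.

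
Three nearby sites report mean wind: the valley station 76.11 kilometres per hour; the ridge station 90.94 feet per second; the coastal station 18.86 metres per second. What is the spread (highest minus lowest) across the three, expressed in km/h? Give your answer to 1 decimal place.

31.9 km/h

the ridge station: 90.94 ft/s = 99.787 km/h.
the coastal station: 18.86 m/s = 67.896 km/h.
Spread: 99.787 − 67.896 = 31.9 km/h.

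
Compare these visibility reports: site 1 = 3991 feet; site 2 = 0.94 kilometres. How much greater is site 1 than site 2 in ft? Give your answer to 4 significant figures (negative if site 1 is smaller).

site 2: 0.94 km = 3083.990 ft.
Difference: 3991.000 − 3083.990 = 907.0 ft.

907.0 ft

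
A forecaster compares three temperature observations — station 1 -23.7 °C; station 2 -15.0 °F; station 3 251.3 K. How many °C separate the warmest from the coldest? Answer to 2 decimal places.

4.26 °C

station 2: -15.0 °F = -26.111 °C.
station 3: 251.3 K = -21.850 °C.
Spread: (-21.850) − (-26.111) = 4.261 °C.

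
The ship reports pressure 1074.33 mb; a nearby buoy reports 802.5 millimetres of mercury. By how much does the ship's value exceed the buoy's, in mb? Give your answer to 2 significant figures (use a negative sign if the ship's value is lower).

4.4 mb

the buoy: 802.5 mmHg = 1069.912 mb.
Difference: 1074.330 − 1069.912 = 4.4 mb.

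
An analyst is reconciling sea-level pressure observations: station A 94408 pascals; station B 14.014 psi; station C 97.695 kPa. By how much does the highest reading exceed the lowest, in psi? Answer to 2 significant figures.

0.48 psi

station A: 94408 Pa = 13.6927 psi.
station C: 97.695 kPa = 14.1695 psi.
Spread: 14.1695 − 13.6927 = 0.48 psi.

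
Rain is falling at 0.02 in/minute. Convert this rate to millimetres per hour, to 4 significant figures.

30.48 mm/hour

0.02 in/minute × 25.4 mm/in × 60 minute/hour = 30.48 mm/hour.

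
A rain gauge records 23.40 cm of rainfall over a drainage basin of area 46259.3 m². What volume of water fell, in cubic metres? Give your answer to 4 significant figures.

Depth: 23.40 cm × 10 = 234 mm.
1 mm over 1 m² is 1 L, so volume = 234 × 46259.3 = 10824676 L = 10820 m³.

10820 cubic metres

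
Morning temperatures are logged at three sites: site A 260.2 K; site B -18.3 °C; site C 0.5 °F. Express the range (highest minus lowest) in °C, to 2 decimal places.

5.35 °C

site A: 260.2 K = -12.950 °C.
site C: 0.5 °F = -17.500 °C.
Spread: (-12.950) − (-18.300) = 5.350 °C.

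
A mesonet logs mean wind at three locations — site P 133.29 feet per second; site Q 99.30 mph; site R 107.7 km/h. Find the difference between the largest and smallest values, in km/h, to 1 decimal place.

site P: 133.29 ft/s = 146.256 km/h.
site Q: 99.30 mph = 159.808 km/h.
Spread: 159.808 − 107.700 = 52.1 km/h.

52.1 km/h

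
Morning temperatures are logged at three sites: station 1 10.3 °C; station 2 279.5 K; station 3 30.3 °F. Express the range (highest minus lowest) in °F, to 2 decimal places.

20.24 °F

station 2: 279.5 K = 6.350 °C.
station 3: 30.3 °F = -0.944 °C.
Spread: 10.300 − (-0.944) = 11.244 °C = 20.24 °F.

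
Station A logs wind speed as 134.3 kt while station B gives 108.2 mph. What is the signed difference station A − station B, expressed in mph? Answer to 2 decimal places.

46.35 mph

station A: 134.3 kt = 154.5497 mph.
Difference: 154.5497 − 108.2000 = 46.35 mph.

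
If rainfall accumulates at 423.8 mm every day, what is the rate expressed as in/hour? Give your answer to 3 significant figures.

423.8 mm/day × 0.0393701 in/mm × 0.0416667 day/hour = 0.695 in/hour.

0.695 in/hour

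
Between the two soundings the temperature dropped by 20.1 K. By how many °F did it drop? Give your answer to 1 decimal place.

36.2 °F

A change of 1 °C equals a change of 1.8 °F: Δ°F = 20.1 × 1.8 = 36.2 °F.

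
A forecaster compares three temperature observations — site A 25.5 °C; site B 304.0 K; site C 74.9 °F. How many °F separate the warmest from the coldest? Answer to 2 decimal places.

12.63 °F

site B: 304.0 K = 30.850 °C.
site C: 74.9 °F = 23.833 °C.
Spread: 30.850 − 23.833 = 7.017 °C = 12.63 °F.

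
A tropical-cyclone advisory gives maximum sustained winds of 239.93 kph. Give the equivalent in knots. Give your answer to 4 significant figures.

1 km/h = 0.539957 kt, so 239.93 × 0.539957 = 129.6 kt.

129.6 kt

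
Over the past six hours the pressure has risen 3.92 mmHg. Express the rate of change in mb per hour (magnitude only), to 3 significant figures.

3.92 mmHg / 6 h × 1.33322 mb/mmHg = 0.871 mb/h.

0.871 mb per hour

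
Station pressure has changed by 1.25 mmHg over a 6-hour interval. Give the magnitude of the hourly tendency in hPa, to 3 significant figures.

0.278 hPa per hour

1.25 mmHg / 6 h × 1.33322 hPa/mmHg = 0.278 hPa/h.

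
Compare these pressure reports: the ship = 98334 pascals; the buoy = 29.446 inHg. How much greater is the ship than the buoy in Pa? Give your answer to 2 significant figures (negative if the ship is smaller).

the buoy: 29.446 inHg = 99715.61 Pa.
Difference: 98334.00 − 99715.61 = -1400 Pa.

-1400 Pa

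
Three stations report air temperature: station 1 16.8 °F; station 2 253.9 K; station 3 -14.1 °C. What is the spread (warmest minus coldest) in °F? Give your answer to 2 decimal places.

19.45 °F

station 1: 16.8 °F = -8.444 °C.
station 2: 253.9 K = -19.250 °C.
Spread: (-8.444) − (-19.250) = 10.806 °C = 19.45 °F.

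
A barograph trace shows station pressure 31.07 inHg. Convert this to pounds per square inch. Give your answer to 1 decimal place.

15.3 psi

1 inHg = 0.491154 psi, so 31.07 × 0.491154 = 15.3 psi.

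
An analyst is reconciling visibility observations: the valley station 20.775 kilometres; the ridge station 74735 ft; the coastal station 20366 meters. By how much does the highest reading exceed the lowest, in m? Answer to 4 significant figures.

the valley station: 20.775 km = 20775.00 m.
the ridge station: 74735 ft = 22779.23 m.
Spread: 22779.23 − 20366.00 = 2413 m.

2413 m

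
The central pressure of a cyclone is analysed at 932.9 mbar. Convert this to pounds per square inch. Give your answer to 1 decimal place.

13.5 psi

1 mb = 0.0145038 psi, so 932.9 × 0.0145038 = 13.5 psi.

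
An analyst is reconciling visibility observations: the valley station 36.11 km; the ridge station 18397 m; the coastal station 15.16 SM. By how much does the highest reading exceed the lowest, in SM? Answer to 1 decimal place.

11.0 SM

the valley station: 36.11 km = 22.438 SM.
the ridge station: 18397 m = 11.431 SM.
Spread: 22.438 − 11.431 = 11.0 SM.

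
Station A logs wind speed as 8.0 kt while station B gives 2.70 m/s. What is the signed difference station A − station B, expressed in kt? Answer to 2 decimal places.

2.75 kt

station B: 2.70 m/s = 5.2484 kt.
Difference: 8.0000 − 5.2484 = 2.75 kt.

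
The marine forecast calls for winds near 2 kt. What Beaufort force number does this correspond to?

Beaufort force 1

2 kt lies in the Beaufort 1 band (light air, 1–3 kt).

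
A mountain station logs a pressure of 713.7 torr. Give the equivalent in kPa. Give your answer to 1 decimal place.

95.2 kPa

1 mmHg = 0.133322 kPa, so 713.7 × 0.133322 = 95.2 kPa.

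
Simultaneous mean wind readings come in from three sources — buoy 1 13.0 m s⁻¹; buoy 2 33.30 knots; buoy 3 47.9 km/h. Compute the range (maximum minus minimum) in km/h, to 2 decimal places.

buoy 1: 13.0 m/s = 46.8000 km/h.
buoy 2: 33.30 kt = 61.6716 km/h.
Spread: 61.6716 − 46.8000 = 14.87 km/h.

14.87 km/h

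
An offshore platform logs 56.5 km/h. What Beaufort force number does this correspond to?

56.5 km/h = 15.7 m/s, which is Beaufort 7 (near gale, 13.9–17.1 m/s).

Beaufort force 7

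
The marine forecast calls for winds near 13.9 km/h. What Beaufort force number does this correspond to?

13.9 km/h = 3.9 m/s, which is Beaufort 3 (gentle breeze, 3.4–5.4 m/s).

Beaufort force 3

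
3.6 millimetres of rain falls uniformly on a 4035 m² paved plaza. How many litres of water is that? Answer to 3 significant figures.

14500 litres

1 mm over 1 m² is 1 L, so volume = 3.6 × 4035 = 14526 L ≈ 14500 L.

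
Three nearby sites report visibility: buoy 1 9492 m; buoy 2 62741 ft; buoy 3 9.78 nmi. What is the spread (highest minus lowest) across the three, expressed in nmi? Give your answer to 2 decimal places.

buoy 1: 9492 m = 5.1253 nmi.
buoy 2: 62741 ft = 10.3258 nmi.
Spread: 10.3258 − 5.1253 = 5.20 nmi.

5.20 nmi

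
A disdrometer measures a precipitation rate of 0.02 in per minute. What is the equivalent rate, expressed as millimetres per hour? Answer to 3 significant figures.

0.02 in/minute × 25.4 mm/in × 60 minute/hour = 30.5 mm/hour.

30.5 mm/hour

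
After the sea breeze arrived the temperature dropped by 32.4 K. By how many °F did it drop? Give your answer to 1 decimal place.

58.3 °F

A change of 1 °C equals a change of 1.8 °F: Δ°F = 32.4 × 1.8 = 58.3 °F.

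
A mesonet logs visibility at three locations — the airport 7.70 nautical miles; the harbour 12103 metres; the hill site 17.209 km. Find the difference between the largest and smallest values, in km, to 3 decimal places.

the airport: 7.70 nmi = 14.26040 km.
the harbour: 12103 m = 12.10300 km.
Spread: 17.20900 − 12.10300 = 5.106 km.

5.106 km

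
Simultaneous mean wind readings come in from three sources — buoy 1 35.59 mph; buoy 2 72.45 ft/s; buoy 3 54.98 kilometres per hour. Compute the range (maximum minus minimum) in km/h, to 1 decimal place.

24.5 km/h

buoy 1: 35.59 mph = 57.277 km/h.
buoy 2: 72.45 ft/s = 79.498 km/h.
Spread: 79.498 − 54.980 = 24.5 km/h.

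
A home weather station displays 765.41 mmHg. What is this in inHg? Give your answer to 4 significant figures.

1 mmHg = 0.0393701 inHg, so 765.41 × 0.0393701 = 30.13 inHg.

30.13 inHg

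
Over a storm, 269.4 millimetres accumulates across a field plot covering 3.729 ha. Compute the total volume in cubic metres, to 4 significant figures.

10050 cubic metres

Area: 3.729 ha = 37290 m².
1 mm over 1 m² is 1 L, so volume = 269.4 × 37290 = 10045926 L = 10050 m³.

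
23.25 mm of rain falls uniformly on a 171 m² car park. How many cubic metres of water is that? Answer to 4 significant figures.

1 mm over 1 m² is 1 L, so volume = 23.25 × 171 = 3975.75 L = 3.976 m³.

3.976 cubic metres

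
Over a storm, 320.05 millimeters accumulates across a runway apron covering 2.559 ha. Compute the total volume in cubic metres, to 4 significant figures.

Area: 2.559 ha = 25590 m².
1 mm over 1 m² is 1 L, so volume = 320.05 × 25590 = 8190079.5 L = 8190 m³.

8190 cubic metres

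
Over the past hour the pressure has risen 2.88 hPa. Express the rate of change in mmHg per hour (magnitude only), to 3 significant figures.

2.16 mmHg per hour

2.88 hPa / 1 h × 0.750062 mmHg/hPa = 2.16 mmHg/h.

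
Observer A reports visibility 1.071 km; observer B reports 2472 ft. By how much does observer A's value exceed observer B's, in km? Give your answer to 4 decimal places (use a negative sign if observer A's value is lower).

observer B: 2472 ft = 0.753466 km.
Difference: 1.071000 − 0.753466 = 0.3175 km.

0.3175 km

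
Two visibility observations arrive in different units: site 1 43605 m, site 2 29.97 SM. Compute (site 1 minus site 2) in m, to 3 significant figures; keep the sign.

-4630 m

site 2: 29.97 SM = 48232.04 m.
Difference: 43605.00 − 48232.04 = -4630 m.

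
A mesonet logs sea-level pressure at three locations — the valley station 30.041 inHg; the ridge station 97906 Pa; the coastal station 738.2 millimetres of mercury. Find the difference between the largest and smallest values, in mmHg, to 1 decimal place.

the valley station: 30.041 inHg = 763.041 mmHg.
the ridge station: 97906 Pa = 734.355 mmHg.
Spread: 763.041 − 734.355 = 28.7 mmHg.

28.7 mmHg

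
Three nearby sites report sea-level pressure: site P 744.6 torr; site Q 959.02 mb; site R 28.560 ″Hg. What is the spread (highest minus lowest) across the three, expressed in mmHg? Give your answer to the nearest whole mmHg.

25 mmHg

site Q: 959.02 mb = 719.32 mmHg.
site R: 28.560 inHg = 725.42 mmHg.
Spread: 744.60 − 719.32 = 25 mmHg.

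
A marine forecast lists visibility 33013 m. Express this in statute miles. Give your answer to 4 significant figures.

20.51 SM

1 m = 0.000621371 SM, so 33013 × 0.000621371 = 20.51 SM.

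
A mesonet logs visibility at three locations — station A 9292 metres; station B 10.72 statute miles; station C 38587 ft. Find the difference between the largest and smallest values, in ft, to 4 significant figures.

station A: 9292 m = 30485.56 ft.
station B: 10.72 SM = 56601.60 ft.
Spread: 56601.60 − 30485.56 = 26120 ft.

26120 ft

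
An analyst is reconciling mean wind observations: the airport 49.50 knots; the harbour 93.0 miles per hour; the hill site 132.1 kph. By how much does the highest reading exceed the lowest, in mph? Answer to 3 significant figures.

the airport: 49.50 kt = 56.964 mph.
the hill site: 132.1 km/h = 82.083 mph.
Spread: 93.000 − 56.964 = 36.0 mph.

36.0 mph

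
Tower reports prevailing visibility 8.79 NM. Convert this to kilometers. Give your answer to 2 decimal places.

1 nmi = 1.852 km, so 8.79 × 1.852 = 16.28 km.

16.28 km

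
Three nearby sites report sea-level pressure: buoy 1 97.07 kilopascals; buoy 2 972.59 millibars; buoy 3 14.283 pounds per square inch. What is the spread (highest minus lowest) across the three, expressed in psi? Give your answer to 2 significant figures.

0.20 psi

buoy 1: 97.07 kPa = 14.0788 psi.
buoy 2: 972.59 mb = 14.1062 psi.
Spread: 14.2830 − 14.0788 = 0.20 psi.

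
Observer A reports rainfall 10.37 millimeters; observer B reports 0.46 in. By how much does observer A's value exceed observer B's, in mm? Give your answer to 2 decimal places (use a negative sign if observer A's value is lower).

-1.31 mm

observer B: 0.46 in = 11.6840 mm.
Difference: 10.3700 − 11.6840 = -1.31 mm.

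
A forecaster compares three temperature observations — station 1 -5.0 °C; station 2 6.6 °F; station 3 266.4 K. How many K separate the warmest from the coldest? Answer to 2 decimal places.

9.11 K

station 2: 6.6 °F = -14.111 °C.
station 3: 266.4 K = -6.750 °C.
Spread: (-5.000) − (-14.111) = 9.111 °C.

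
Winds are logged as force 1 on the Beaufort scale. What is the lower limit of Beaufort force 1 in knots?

Beaufort 1 (light air) spans 1–3 knots.

1 kt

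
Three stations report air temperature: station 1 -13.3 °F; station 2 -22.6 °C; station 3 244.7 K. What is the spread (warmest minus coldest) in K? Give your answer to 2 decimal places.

station 1: -13.3 °F = -25.167 °C.
station 3: 244.7 K = -28.450 °C.
Spread: (-22.600) − (-28.450) = 5.850 °C.

5.85 K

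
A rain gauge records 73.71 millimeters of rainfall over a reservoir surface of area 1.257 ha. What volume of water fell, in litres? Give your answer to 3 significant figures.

927000 litres

Area: 1.257 ha = 12570 m².
1 mm over 1 m² is 1 L, so volume = 73.71 × 12570 = 926534.7 L ≈ 927000 L.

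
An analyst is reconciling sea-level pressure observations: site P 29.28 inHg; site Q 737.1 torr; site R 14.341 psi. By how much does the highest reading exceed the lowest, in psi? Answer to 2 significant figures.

site P: 29.28 inHg = 14.3810 psi.
site Q: 737.1 mmHg = 14.2531 psi.
Spread: 14.3810 − 14.2531 = 0.13 psi.

0.13 psi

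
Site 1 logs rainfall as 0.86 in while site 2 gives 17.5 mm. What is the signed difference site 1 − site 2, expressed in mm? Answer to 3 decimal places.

site 1: 0.86 in = 21.84400 mm.
Difference: 21.84400 − 17.50000 = 4.344 mm.

4.344 mm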